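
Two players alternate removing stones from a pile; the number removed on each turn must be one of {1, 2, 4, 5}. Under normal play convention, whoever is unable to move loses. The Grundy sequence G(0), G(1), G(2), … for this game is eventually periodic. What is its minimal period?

3

G(0) = 0
G(1) = mex{0} = 1
G(2) = mex{1,0} = 2
G(3) = mex{2,1} = 0
G(4) = mex{0,2,0} = 1
G(5) = mex{1,0,1,0} = 2
G(6) = mex{2,1,2,1} = 0
G(7) = mex{0,2,0,2} = 1
G(8) = mex{1,0,1,0} = 2
G(9) = mex{2,1,2,1} = 0
G(10) = mex{0,2,0,2} = 1
G(11) = mex{1,0,1,0} = 2
G(12) = mex{2,1,2,1} = 0
G(13) = mex{0,2,0,2} = 1
G(14) = mex{1,0,1,0} = 2
G(n+3) = G(n) holds for n = 0,…,4 (a full window of length max(S) = 5), so the sequence is purely periodic with period 3.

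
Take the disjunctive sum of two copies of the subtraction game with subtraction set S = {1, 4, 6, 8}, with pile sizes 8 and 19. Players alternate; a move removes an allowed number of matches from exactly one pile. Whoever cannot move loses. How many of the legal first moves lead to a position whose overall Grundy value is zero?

6

All piles use S = {1, 4, 6, 8}:
G(0) = 0
G(1) = mex{0} = 1
G(2) = mex{1} = 0
G(3) = mex{0} = 1
G(4) = mex{1,0} = 2
G(5) = mex{2,1} = 0
G(6) = mex{0,0,0} = 1
G(7) = mex{1,1,1} = 0
G(8) = mex{0,2,0,0} = 1
G(9) = mex{1,0,1,1} = 2
G(10) = mex{2,1,2,0} = 3
G(11) = mex{3,0,0,1} = 2
G(12) = mex{2,1,1,2} = 0
G(13) = mex{0,2,0,0} = 1
G(14) = mex{1,3,1,1} = 0
G(15) = mex{0,2,2,0} = 1
G(16) = mex{1,0,3,1} = 2
G(17) = mex{2,1,2,2} = 0
G(18) = mex{0,0,0,3} = 1
G(19) = mex{1,1,1,2} = 0
Pile A: G(8) = 1.
Pile B: G(19) = 0.
Combined Grundy value = 1 ⊕ 0 = 1.
A winning move leaves total XOR = 0, i.e. changes one component's Grundy value g to g ⊕ X where X is the current total.
Pile A: need g' = 1⊕1 = 0. Options: 8−1→G=0, 8−4→G=2, 8−6→G=0, 8−8→G=0. Hits: 3.
Pile B: need g' = 0⊕1 = 1. Options: 19−1→G=1, 19−4→G=1, 19−6→G=1, 19−8→G=2. Hits: 3.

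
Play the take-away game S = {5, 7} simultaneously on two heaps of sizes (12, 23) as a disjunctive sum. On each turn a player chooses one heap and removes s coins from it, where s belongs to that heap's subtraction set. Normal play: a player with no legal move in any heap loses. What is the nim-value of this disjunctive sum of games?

2

All heaps use S = {5, 7}:
n :  0  1  2  3  4  5  6  7  8  9 10 11 12 13 14 15 16 17 18 19 20 21 22 23
G :  0  0  0  0  0  1  1  1  1  1  2  2  0  0  0  0  0  1  1  1  1  1  2  2
Heap A: G(12) = 0.
Heap B: G(23) = 2.
Combined Grundy value = 0 ⊕ 2 = 2.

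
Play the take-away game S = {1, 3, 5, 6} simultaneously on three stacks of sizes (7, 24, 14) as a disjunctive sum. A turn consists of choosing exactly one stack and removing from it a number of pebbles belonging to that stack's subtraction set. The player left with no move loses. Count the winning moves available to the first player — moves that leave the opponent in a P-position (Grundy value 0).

All stacks use S = {1, 3, 5, 6}:
n :  0  1  2  3  4  5  6  7  8  9 10 11 12 13 14 15 16 17 18 19 20 21 22 23 24
G :  0  1  0  1  0  1  2  3  2  3  2  0  1  0  1  0  1  2  3  2  3  2  0  1  0
Stack A: G(7) = 3.
Stack B: G(24) = 0.
Stack C: G(14) = 1.
Combined Grundy value = 3 ⊕ 0 ⊕ 1 = 2.
A winning move leaves total XOR = 0, i.e. changes one component's Grundy value g to g ⊕ X where X is the current total.
Stack A: need g' = 3⊕2 = 1. Options: 7−1→G=2, 7−3→G=0, 7−5→G=0, 7−6→G=1. Hits: 1.
Stack B: need g' = 0⊕2 = 2. Options: 24−1→G=1, 24−3→G=2, 24−5→G=2, 24−6→G=3. Hits: 2.
Stack C: need g' = 1⊕2 = 3. Options: 14−1→G=0, 14−3→G=0, 14−5→G=3, 14−6→G=2. Hits: 1.

4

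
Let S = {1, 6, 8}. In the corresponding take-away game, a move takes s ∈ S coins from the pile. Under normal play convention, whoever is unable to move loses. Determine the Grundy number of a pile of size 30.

0

n :  0  1  2  3  4  5  6  7  8  9 10 11 12 13 14 15 16 17 18 19 20 21 22 23 24 25 26 27 28 29 30
G :  0  1  0  1  0  1  2  0  1  0  1  0  1  2  0  1  0  1  0  1  2  0  1  0  1  0  1  2  0  1  0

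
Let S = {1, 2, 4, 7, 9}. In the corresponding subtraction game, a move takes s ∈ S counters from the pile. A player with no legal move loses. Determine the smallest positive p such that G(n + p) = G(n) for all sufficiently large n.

11

G(0) = 0
G(1) = mex{0} = 1
G(2) = mex{1,0} = 2
G(3) = mex{2,1} = 0
G(4) = mex{0,2,0} = 1
G(5) = mex{1,0,1} = 2
G(6) = mex{2,1,2} = 0
G(7) = mex{0,2,0,0} = 1
G(8) = mex{1,0,1,1} = 2
G(9) = mex{2,1,2,2,0} = 3
G(10) = mex{3,2,0,0,1} = 4
G(11) = mex{4,3,1,1,2} = 0
G(12) = mex{0,4,2,2,0} = 1
G(13) = mex{1,0,3,0,1} = 2
G(14) = mex{2,1,4,1,2} = 0
G(15) = mex{0,2,0,2,0} = 1
G(16) = mex{1,0,1,3,1} = 2
G(17) = mex{2,1,2,4,2} = 0
G(18) = mex{0,2,0,0,3} = 1
G(19) = mex{1,0,1,1,4} = 2
G(20) = mex{2,1,2,2,0} = 3
G(21) = mex{3,2,0,0,1} = 4
G(22) = mex{4,3,1,1,2} = 0
G(23) = mex{0,4,2,2,0} = 1
G(n+11) = G(n) holds for n = 0,…,8 (a full window of length max(S) = 9), so the sequence is purely periodic with period 11.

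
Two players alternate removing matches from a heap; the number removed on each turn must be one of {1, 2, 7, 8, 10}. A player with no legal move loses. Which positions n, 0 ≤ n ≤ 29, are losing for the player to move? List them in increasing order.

0, 3, 6, 9, 12, 15, 18, 21, 24, 27

n :  0  1  2  3  4  5  6  7  8  9 10 11 12 13 14 15 16 17 18 19 20 21 22 23 24 25 26 27 28 29
G :  0  1  2  0  1  2  0  1  2  0  1  2  0  1  2  0  1  2  0  1  2  0  1  2  0  1  2  0  1  2
P-positions are exactly the n with G(n) = 0.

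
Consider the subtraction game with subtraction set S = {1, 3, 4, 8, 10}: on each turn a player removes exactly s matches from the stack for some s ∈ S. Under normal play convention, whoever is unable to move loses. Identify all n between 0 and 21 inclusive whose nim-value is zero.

0, 2, 7, 9, 14, 16, 21

n :  0  1  2  3  4  5  6  7  8  9 10 11 12 13 14 15 16 17 18 19 20 21
G :  0  1  0  1  2  3  2  0  1  0  1  2  3  2  0  1  0  1  2  3  2  0
P-positions are exactly the n with G(n) = 0.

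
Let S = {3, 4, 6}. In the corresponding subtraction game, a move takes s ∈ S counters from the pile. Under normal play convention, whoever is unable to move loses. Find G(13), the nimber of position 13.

1

G(0) = 0
G(1) = mex{} = 0
G(2) = mex{} = 0
G(3) = mex{0} = 1
G(4) = mex{0,0} = 1
G(5) = mex{0,0} = 1
G(6) = mex{1,0,0} = 2
G(7) = mex{1,1,0} = 2
G(8) = mex{1,1,0} = 2
G(9) = mex{2,1,1} = 0
G(10) = mex{2,2,1} = 0
G(11) = mex{2,2,1} = 0
G(12) = mex{0,2,2} = 1
G(13) = mex{0,0,2} = 1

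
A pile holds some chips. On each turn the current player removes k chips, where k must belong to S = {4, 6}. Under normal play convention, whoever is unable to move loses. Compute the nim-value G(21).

n :  0  1  2  3  4  5  6  7  8  9 10 11 12 13 14 15 16 17 18 19 20 21
G :  0  0  0  0  1  1  1  1  2  2  0  0  0  0  1  1  1  1  2  2  0  0

0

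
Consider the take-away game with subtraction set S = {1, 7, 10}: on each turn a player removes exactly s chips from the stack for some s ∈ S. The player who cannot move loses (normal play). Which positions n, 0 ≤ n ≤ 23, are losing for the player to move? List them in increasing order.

n :  0  1  2  3  4  5  6  7  8  9 10 11 12 13 14 15 16 17 18 19 20 21 22 23
G :  0  1  0  1  0  1  0  1  0  1  2  3  2  3  2  3  2  0  1  0  1  0  1  0
P-positions are exactly the n with G(n) = 0.

0, 2, 4, 6, 8, 17, 19, 21, 23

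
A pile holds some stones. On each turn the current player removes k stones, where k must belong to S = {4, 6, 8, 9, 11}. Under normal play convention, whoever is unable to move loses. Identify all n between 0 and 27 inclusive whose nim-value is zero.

G(0) = 0
G(1) = mex{} = 0
G(2) = mex{} = 0
G(3) = mex{} = 0
G(4) = mex{0} = 1
G(5) = mex{0} = 1
G(6) = mex{0,0} = 1
G(7) = mex{0,0} = 1
G(8) = mex{1,0,0} = 2
G(9) = mex{1,0,0,0} = 2
G(10) = mex{1,1,0,0} = 2
G(11) = mex{1,1,0,0,0} = 2
G(12) = mex{2,1,1,0,0} = 3
G(13) = mex{2,1,1,1,0} = 3
G(14) = mex{2,2,1,1,0} = 3
G(15) = mex{2,2,1,1,1} = 0
G(16) = mex{3,2,2,1,1} = 0
G(17) = mex{3,2,2,2,1} = 0
G(18) = mex{3,3,2,2,1} = 0
G(19) = mex{0,3,2,2,2} = 1
G(20) = mex{0,3,3,2,2} = 1
G(21) = mex{0,0,3,3,2} = 1
G(22) = mex{0,0,3,3,2} = 1
G(23) = mex{1,0,0,3,3} = 2
G(24) = mex{1,0,0,0,3} = 2
G(25) = mex{1,1,0,0,3} = 2
G(26) = mex{1,1,0,0,0} = 2
G(27) = mex{2,1,1,0,0} = 3
P-positions are exactly the n with G(n) = 0.

0, 1, 2, 3, 15, 16, 17, 18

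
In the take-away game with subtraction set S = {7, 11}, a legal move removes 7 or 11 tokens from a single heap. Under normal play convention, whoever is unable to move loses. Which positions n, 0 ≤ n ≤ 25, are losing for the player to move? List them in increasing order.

n :  0  1  2  3  4  5  6  7  8  9 10 11 12 13 14 15 16 17 18 19 20 21 22 23 24 25
G :  0  0  0  0  0  0  0  1  1  1  1  1  1  1  2  2  2  2  0  0  0  0  0  0  0  1
P-positions are exactly the n with G(n) = 0.

0, 1, 2, 3, 4, 5, 6, 18, 19, 20, 21, 22, 23, 24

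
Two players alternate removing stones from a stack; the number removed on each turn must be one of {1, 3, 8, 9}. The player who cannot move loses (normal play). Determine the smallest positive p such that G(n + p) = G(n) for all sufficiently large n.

16

n :  0  1  2  3  4  5  6  7  8  9 10 11 12 13 14 15 16 17 18 19 20 21 22 23 24 25 26 27 28 29 30 31 32 33
G :  0  1  0  1  0  1  0  1  2  3  2  3  2  3  2  3  0  1  0  1  0  1  0  1  2  3  2  3  2  3  2  3  0  1
G(n+16) = G(n) holds for n = 0,…,8 (a full window of length max(S) = 9), so the sequence is purely periodic with period 16.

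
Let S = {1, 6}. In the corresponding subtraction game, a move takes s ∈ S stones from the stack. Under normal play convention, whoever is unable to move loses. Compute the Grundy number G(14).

n :  0  1  2  3  4  5  6  7  8  9 10 11 12 13 14
G :  0  1  0  1  0  1  2  0  1  0  1  0  1  2  0

0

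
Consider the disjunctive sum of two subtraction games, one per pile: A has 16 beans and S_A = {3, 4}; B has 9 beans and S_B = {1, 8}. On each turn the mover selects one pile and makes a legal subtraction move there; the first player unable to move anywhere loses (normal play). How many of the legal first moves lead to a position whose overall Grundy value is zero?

0

Pile A, S = {3, 4}:
G(0) = 0
G(1) = mex{} = 0
G(2) = mex{} = 0
G(3) = mex{0} = 1
G(4) = mex{0,0} = 1
G(5) = mex{0,0} = 1
G(6) = mex{1,0} = 2
G(7) = mex{1,1} = 0
G(8) = mex{1,1} = 0
G(9) = mex{2,1} = 0
G(10) = mex{0,2} = 1
G(11) = mex{0,0} = 1
G(12) = mex{0,0} = 1
G(13) = mex{1,0} = 2
G(14) = mex{1,1} = 0
G(15) = mex{1,1} = 0
G(16) = mex{2,1} = 0
G_A(16) = 0.
Pile B, S = {1, 8}:
G(0) = 0
G(1) = mex{0} = 1
G(2) = mex{1} = 0
G(3) = mex{0} = 1
G(4) = mex{1} = 0
G(5) = mex{0} = 1
G(6) = mex{1} = 0
G(7) = mex{0} = 1
G(8) = mex{1,0} = 2
G(9) = mex{2,1} = 0
G_B(9) = 0.
Combined Grundy value = 0 ⊕ 0 = 0.
A winning move leaves total XOR = 0, i.e. changes one component's Grundy value g to g ⊕ X where X is the current total.
Pile A: target g' = 0⊕0 = 0, but every legal move changes the Grundy value (mex property), so 0 moves.
Pile B: target g' = 0⊕0 = 0, but every legal move changes the Grundy value (mex property), so 0 moves.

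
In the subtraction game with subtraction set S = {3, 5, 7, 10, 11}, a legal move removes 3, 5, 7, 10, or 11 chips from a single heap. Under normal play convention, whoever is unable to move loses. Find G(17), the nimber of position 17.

1

n :  0  1  2  3  4  5  6  7  8  9 10 11 12 13 14 15 16 17
G :  0  0  0  1  1  1  2  2  2  3  3  3  4  4  0  0  0  1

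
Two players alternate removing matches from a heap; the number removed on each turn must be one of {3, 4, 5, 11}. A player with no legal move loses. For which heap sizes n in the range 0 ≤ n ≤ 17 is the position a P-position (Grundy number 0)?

0, 1, 2, 8, 9, 10, 16, 17

G(0) = 0
G(1) = mex{} = 0
G(2) = mex{} = 0
G(3) = mex{0} = 1
G(4) = mex{0,0} = 1
G(5) = mex{0,0,0} = 1
G(6) = mex{1,0,0} = 2
G(7) = mex{1,1,0} = 2
G(8) = mex{1,1,1} = 0
G(9) = mex{2,1,1} = 0
G(10) = mex{2,2,1} = 0
G(11) = mex{0,2,2,0} = 1
G(12) = mex{0,0,2,0} = 1
G(13) = mex{0,0,0,0} = 1
G(14) = mex{1,0,0,1} = 2
G(15) = mex{1,1,0,1} = 2
G(16) = mex{1,1,1,1} = 0
G(17) = mex{2,1,1,2} = 0
P-positions are exactly the n with G(n) = 0.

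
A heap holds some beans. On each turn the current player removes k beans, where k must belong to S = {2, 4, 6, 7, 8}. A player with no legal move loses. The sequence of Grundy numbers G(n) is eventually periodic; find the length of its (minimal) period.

G(0) = 0
G(1) = mex{} = 0
G(2) = mex{0} = 1
G(3) = mex{0} = 1
G(4) = mex{1,0} = 2
G(5) = mex{1,0} = 2
G(6) = mex{2,1,0} = 3
G(7) = mex{2,1,0,0} = 3
G(8) = mex{3,2,1,0,0} = 4
G(9) = mex{3,2,1,1,0} = 4
G(10) = mex{4,3,2,1,1} = 0
G(11) = mex{4,3,2,2,1} = 0
G(12) = mex{0,4,3,2,2} = 1
G(13) = mex{0,4,3,3,2} = 1
G(14) = mex{1,0,4,3,3} = 2
G(15) = mex{1,0,4,4,3} = 2
G(16) = mex{2,1,0,4,4} = 3
G(17) = mex{2,1,0,0,4} = 3
G(18) = mex{3,2,1,0,0} = 4
G(19) = mex{3,2,1,1,0} = 4
G(20) = mex{4,3,2,1,1} = 0
G(21) = mex{4,3,2,2,1} = 0
G(n+10) = G(n) holds for n = 0,…,7 (a full window of length max(S) = 8), so the sequence is purely periodic with period 10.

10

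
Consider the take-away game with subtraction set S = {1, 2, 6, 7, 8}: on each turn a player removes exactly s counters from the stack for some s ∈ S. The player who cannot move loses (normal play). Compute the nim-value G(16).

1

G(0) = 0
G(1) = mex{0} = 1
G(2) = mex{1,0} = 2
G(3) = mex{2,1} = 0
G(4) = mex{0,2} = 1
G(5) = mex{1,0} = 2
G(6) = mex{2,1,0} = 3
G(7) = mex{3,2,1,0} = 4
G(8) = mex{4,3,2,1,0} = 5
G(9) = mex{5,4,0,2,1} = 3
G(10) = mex{3,5,1,0,2} = 4
G(11) = mex{4,3,2,1,0} = 5
G(12) = mex{5,4,3,2,1} = 0
G(13) = mex{0,5,4,3,2} = 1
G(14) = mex{1,0,5,4,3} = 2
G(15) = mex{2,1,3,5,4} = 0
G(16) = mex{0,2,4,3,5} = 1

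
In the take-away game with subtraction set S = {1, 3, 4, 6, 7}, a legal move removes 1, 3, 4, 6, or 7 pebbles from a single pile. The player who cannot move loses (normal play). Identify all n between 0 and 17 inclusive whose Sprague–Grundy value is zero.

0, 2, 10, 12

G(0) = 0
G(1) = mex{0} = 1
G(2) = mex{1} = 0
G(3) = mex{0,0} = 1
G(4) = mex{1,1,0} = 2
G(5) = mex{2,0,1} = 3
G(6) = mex{3,1,0,0} = 2
G(7) = mex{2,2,1,1,0} = 3
G(8) = mex{3,3,2,0,1} = 4
G(9) = mex{4,2,3,1,0} = 5
G(10) = mex{5,3,2,2,1} = 0
G(11) = mex{0,4,3,3,2} = 1
G(12) = mex{1,5,4,2,3} = 0
G(13) = mex{0,0,5,3,2} = 1
G(14) = mex{1,1,0,4,3} = 2
G(15) = mex{2,0,1,5,4} = 3
G(16) = mex{3,1,0,0,5} = 2
G(17) = mex{2,2,1,1,0} = 3
P-positions are exactly the n with G(n) = 0.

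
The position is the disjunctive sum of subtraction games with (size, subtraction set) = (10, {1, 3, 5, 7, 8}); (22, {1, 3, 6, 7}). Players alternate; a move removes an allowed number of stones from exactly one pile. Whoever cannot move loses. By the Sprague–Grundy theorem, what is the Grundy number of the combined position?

0

Pile A, S = {1, 3, 5, 7, 8}:
G(0) = 0
G(1) = mex{0} = 1
G(2) = mex{1} = 0
G(3) = mex{0,0} = 1
G(4) = mex{1,1} = 0
G(5) = mex{0,0,0} = 1
G(6) = mex{1,1,1} = 0
G(7) = mex{0,0,0,0} = 1
G(8) = mex{1,1,1,1,0} = 2
G(9) = mex{2,0,0,0,1} = 3
G(10) = mex{3,1,1,1,0} = 2
G_A(10) = 2.
Pile B, S = {1, 3, 6, 7}:
n :  0  1  2  3  4  5  6  7  8  9 10 11 12 13 14 15 16 17 18 19 20 21 22
G :  0  1  0  1  0  1  2  3  2  3  2  3  0  1  0  1  0  1  2  3  2  3  2
G_B(22) = 2.
Combined Grundy value = 2 ⊕ 2 = 0.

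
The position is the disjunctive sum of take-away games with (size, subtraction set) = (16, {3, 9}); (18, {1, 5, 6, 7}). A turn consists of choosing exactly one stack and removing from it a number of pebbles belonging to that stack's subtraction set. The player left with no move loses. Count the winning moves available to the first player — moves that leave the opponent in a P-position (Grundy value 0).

Stack A, S = {3, 9}:
G(0) = 0
G(1) = mex{} = 0
G(2) = mex{} = 0
G(3) = mex{0} = 1
G(4) = mex{0} = 1
G(5) = mex{0} = 1
G(6) = mex{1} = 0
G(7) = mex{1} = 0
G(8) = mex{1} = 0
G(9) = mex{0,0} = 1
G(10) = mex{0,0} = 1
G(11) = mex{0,0} = 1
G(12) = mex{1,1} = 0
G(13) = mex{1,1} = 0
G(14) = mex{1,1} = 0
G(15) = mex{0,0} = 1
G(16) = mex{0,0} = 1
G_A(16) = 1.
Stack B, S = {1, 5, 6, 7}:
n :  0  1  2  3  4  5  6  7  8  9 10 11 12 13 14 15 16 17 18
G :  0  1  0  1  0  1  2  3  2  3  2  3  0  1  0  1  0  1  2
G_B(18) = 2.
Combined Grundy value = 1 ⊕ 2 = 3.
A winning move leaves total XOR = 0, i.e. changes one component's Grundy value g to g ⊕ X where X is the current total.
Stack A: need g' = 1⊕3 = 2. Options: 16−3→G=0, 16−9→G=0. Hits: 0.
Stack B: need g' = 2⊕3 = 1. Options: 18−1→G=1, 18−5→G=1, 18−6→G=0, 18−7→G=3. Hits: 2.

2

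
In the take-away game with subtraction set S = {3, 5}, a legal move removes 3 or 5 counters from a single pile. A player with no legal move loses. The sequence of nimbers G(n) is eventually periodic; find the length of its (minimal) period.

n :  0  1  2  3  4  5  6  7  8  9 10 11 12 13 14 15 16 17
G :  0  0  0  1  1  1  2  2  0  0  0  1  1  1  2  2  0  0
G(n+8) = G(n) holds for n = 0,…,4 (a full window of length max(S) = 5), so the sequence is purely periodic with period 8.

8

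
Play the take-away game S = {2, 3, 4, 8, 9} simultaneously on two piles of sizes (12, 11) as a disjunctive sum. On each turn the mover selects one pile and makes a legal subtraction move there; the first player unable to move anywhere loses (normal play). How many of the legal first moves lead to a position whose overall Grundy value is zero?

All piles use S = {2, 3, 4, 8, 9}:
n :  0  1  2  3  4  5  6  7  8  9 10 11 12
G :  0  0  1  1  2  2  0  0  1  1  2  2  0
Pile A: G(12) = 0.
Pile B: G(11) = 2.
Combined Grundy value = 0 ⊕ 2 = 2.
A winning move leaves total XOR = 0, i.e. changes one component's Grundy value g to g ⊕ X where X is the current total.
Pile A: need g' = 0⊕2 = 2. Options: 12−2→G=2, 12−3→G=1, 12−4→G=1, 12−8→G=2, 12−9→G=1. Hits: 2.
Pile B: need g' = 2⊕2 = 0. Options: 11−2→G=1, 11−3→G=1, 11−4→G=0, 11−8→G=1, 11−9→G=1. Hits: 1.

3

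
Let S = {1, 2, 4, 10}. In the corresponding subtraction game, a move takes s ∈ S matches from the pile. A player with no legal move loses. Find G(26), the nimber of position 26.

G(0) = 0
G(1) = mex{0} = 1
G(2) = mex{1,0} = 2
G(3) = mex{2,1} = 0
G(4) = mex{0,2,0} = 1
G(5) = mex{1,0,1} = 2
G(6) = mex{2,1,2} = 0
G(7) = mex{0,2,0} = 1
G(8) = mex{1,0,1} = 2
G(9) = mex{2,1,2} = 0
G(10) = mex{0,2,0,0} = 1
G(11) = mex{1,0,1,1} = 2
G(12) = mex{2,1,2,2} = 0
G(13) = mex{0,2,0,0} = 1
G(14) = mex{1,0,1,1} = 2
G(15) = mex{2,1,2,2} = 0
G(16) = mex{0,2,0,0} = 1
G(17) = mex{1,0,1,1} = 2
G(18) = mex{2,1,2,2} = 0
G(19) = mex{0,2,0,0} = 1
G(20) = mex{1,0,1,1} = 2
G(21) = mex{2,1,2,2} = 0
G(22) = mex{0,2,0,0} = 1
G(23) = mex{1,0,1,1} = 2
G(24) = mex{2,1,2,2} = 0
G(25) = mex{0,2,0,0} = 1
G(26) = mex{1,0,1,1} = 2

2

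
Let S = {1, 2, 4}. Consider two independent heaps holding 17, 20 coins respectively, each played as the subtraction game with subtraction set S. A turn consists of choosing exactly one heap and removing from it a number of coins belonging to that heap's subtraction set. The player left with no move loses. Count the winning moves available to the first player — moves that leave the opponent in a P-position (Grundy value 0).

0

All heaps use S = {1, 2, 4}:
n :  0  1  2  3  4  5  6  7  8  9 10 11 12 13 14 15 16 17 18 19 20
G :  0  1  2  0  1  2  0  1  2  0  1  2  0  1  2  0  1  2  0  1  2
Heap A: G(17) = 2.
Heap B: G(20) = 2.
Combined Grundy value = 2 ⊕ 2 = 0.
A winning move leaves total XOR = 0, i.e. changes one component's Grundy value g to g ⊕ X where X is the current total.
Heap A: target g' = 2⊕0 = 2, but every legal move changes the Grundy value (mex property), so 0 moves.
Heap B: target g' = 2⊕0 = 2, but every legal move changes the Grundy value (mex property), so 0 moves.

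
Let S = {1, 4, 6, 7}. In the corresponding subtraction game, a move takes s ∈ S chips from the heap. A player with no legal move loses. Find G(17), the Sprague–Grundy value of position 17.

2

G(0) = 0
G(1) = mex{0} = 1
G(2) = mex{1} = 0
G(3) = mex{0} = 1
G(4) = mex{1,0} = 2
G(5) = mex{2,1} = 0
G(6) = mex{0,0,0} = 1
G(7) = mex{1,1,1,0} = 2
G(8) = mex{2,2,0,1} = 3
G(9) = mex{3,0,1,0} = 2
G(10) = mex{2,1,2,1} = 0
G(11) = mex{0,2,0,2} = 1
G(12) = mex{1,3,1,0} = 2
G(13) = mex{2,2,2,1} = 0
G(14) = mex{0,0,3,2} = 1
G(15) = mex{1,1,2,3} = 0
G(16) = mex{0,2,0,2} = 1
G(17) = mex{1,0,1,0} = 2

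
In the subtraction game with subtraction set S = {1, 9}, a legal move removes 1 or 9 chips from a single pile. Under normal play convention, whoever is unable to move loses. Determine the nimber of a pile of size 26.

0

G(0) = 0
G(1) = mex{0} = 1
G(2) = mex{1} = 0
G(3) = mex{0} = 1
G(4) = mex{1} = 0
G(5) = mex{0} = 1
G(6) = mex{1} = 0
G(7) = mex{0} = 1
G(8) = mex{1} = 0
G(9) = mex{0,0} = 1
G(10) = mex{1,1} = 0
G(11) = mex{0,0} = 1
G(12) = mex{1,1} = 0
G(13) = mex{0,0} = 1
G(14) = mex{1,1} = 0
G(15) = mex{0,0} = 1
G(16) = mex{1,1} = 0
G(17) = mex{0,0} = 1
G(18) = mex{1,1} = 0
G(19) = mex{0,0} = 1
G(20) = mex{1,1} = 0
G(21) = mex{0,0} = 1
G(22) = mex{1,1} = 0
G(23) = mex{0,0} = 1
G(24) = mex{1,1} = 0
G(25) = mex{0,0} = 1
G(26) = mex{1,1} = 0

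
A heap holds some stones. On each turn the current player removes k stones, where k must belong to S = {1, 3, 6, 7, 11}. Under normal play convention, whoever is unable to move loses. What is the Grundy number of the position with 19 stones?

3

G(0) = 0
G(1) = mex{0} = 1
G(2) = mex{1} = 0
G(3) = mex{0,0} = 1
G(4) = mex{1,1} = 0
G(5) = mex{0,0} = 1
G(6) = mex{1,1,0} = 2
G(7) = mex{2,0,1,0} = 3
G(8) = mex{3,1,0,1} = 2
G(9) = mex{2,2,1,0} = 3
G(10) = mex{3,3,0,1} = 2
G(11) = mex{2,2,1,0,0} = 3
G(12) = mex{3,3,2,1,1} = 0
G(13) = mex{0,2,3,2,0} = 1
G(14) = mex{1,3,2,3,1} = 0
G(15) = mex{0,0,3,2,0} = 1
G(16) = mex{1,1,2,3,1} = 0
G(17) = mex{0,0,3,2,2} = 1
G(18) = mex{1,1,0,3,3} = 2
G(19) = mex{2,0,1,0,2} = 3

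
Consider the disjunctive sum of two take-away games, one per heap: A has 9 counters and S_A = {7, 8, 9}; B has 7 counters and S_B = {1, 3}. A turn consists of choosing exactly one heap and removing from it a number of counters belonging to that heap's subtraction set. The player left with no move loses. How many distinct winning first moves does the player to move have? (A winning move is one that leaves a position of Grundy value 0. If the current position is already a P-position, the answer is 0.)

Heap A, S = {7, 8, 9}:
G(0) = 0
G(1) = mex{} = 0
G(2) = mex{} = 0
G(3) = mex{} = 0
G(4) = mex{} = 0
G(5) = mex{} = 0
G(6) = mex{} = 0
G(7) = mex{0} = 1
G(8) = mex{0,0} = 1
G(9) = mex{0,0,0} = 1
G_A(9) = 1.
Heap B, S = {1, 3}:
n : 0 1 2 3 4 5 6 7
G : 0 1 0 1 0 1 0 1
G_B(7) = 1.
Combined Grundy value = 1 ⊕ 1 = 0.
A winning move leaves total XOR = 0, i.e. changes one component's Grundy value g to g ⊕ X where X is the current total.
Heap A: target g' = 1⊕0 = 1, but every legal move changes the Grundy value (mex property), so 0 moves.
Heap B: target g' = 1⊕0 = 1, but every legal move changes the Grundy value (mex property), so 0 moves.

0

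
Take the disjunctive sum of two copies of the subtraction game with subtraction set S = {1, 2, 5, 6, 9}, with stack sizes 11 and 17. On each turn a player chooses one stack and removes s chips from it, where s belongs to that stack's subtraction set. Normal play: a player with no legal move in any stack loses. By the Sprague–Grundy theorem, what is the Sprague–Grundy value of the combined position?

1

All stacks use S = {1, 2, 5, 6, 9}:
G(0) = 0
G(1) = mex{0} = 1
G(2) = mex{1,0} = 2
G(3) = mex{2,1} = 0
G(4) = mex{0,2} = 1
G(5) = mex{1,0,0} = 2
G(6) = mex{2,1,1,0} = 3
G(7) = mex{3,2,2,1} = 0
G(8) = mex{0,3,0,2} = 1
G(9) = mex{1,0,1,0,0} = 2
G(10) = mex{2,1,2,1,1} = 0
G(11) = mex{0,2,3,2,2} = 1
G(12) = mex{1,0,0,3,0} = 2
G(13) = mex{2,1,1,0,1} = 3
G(14) = mex{3,2,2,1,2} = 0
G(15) = mex{0,3,0,2,3} = 1
G(16) = mex{1,0,1,0,0} = 2
G(17) = mex{2,1,2,1,1} = 0
Stack A: G(11) = 1.
Stack B: G(17) = 0.
Combined Grundy value = 1 ⊕ 0 = 1.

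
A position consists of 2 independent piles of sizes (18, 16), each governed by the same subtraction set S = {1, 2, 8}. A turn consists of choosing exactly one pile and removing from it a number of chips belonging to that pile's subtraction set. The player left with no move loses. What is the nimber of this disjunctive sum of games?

1

All piles use S = {1, 2, 8}:
n :  0  1  2  3  4  5  6  7  8  9 10 11 12 13 14 15 16 17 18
G :  0  1  2  0  1  2  0  1  2  0  1  2  0  1  2  0  1  2  0
Pile A: G(18) = 0.
Pile B: G(16) = 1.
Combined Grundy value = 0 ⊕ 1 = 1.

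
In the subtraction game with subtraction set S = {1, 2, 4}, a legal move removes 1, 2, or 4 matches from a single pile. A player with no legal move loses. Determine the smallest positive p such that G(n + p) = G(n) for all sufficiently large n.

n :  0  1  2  3  4  5  6  7  8  9 10 11 12 13 14
G :  0  1  2  0  1  2  0  1  2  0  1  2  0  1  2
G(n+3) = G(n) holds for n = 0,…,3 (a full window of length max(S) = 4), so the sequence is purely periodic with period 3.

3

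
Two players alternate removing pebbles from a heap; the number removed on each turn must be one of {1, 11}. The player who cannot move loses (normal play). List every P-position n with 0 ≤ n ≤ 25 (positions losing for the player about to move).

G(0) = 0
G(1) = mex{0} = 1
G(2) = mex{1} = 0
G(3) = mex{0} = 1
G(4) = mex{1} = 0
G(5) = mex{0} = 1
G(6) = mex{1} = 0
G(7) = mex{0} = 1
G(8) = mex{1} = 0
G(9) = mex{0} = 1
G(10) = mex{1} = 0
G(11) = mex{0,0} = 1
G(12) = mex{1,1} = 0
G(13) = mex{0,0} = 1
G(14) = mex{1,1} = 0
G(15) = mex{0,0} = 1
G(16) = mex{1,1} = 0
G(17) = mex{0,0} = 1
G(18) = mex{1,1} = 0
G(19) = mex{0,0} = 1
G(20) = mex{1,1} = 0
G(21) = mex{0,0} = 1
G(22) = mex{1,1} = 0
G(23) = mex{0,0} = 1
G(24) = mex{1,1} = 0
G(25) = mex{0,0} = 1
P-positions are exactly the n with G(n) = 0.

0, 2, 4, 6, 8, 10, 12, 14, 16, 18, 20, 22, 24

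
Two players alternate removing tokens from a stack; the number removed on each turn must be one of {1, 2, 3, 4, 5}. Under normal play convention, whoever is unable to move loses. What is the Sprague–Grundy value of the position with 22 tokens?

G(0) = 0
G(1) = mex{0} = 1
G(2) = mex{1,0} = 2
G(3) = mex{2,1,0} = 3
G(4) = mex{3,2,1,0} = 4
G(5) = mex{4,3,2,1,0} = 5
G(6) = mex{5,4,3,2,1} = 0
G(7) = mex{0,5,4,3,2} = 1
G(8) = mex{1,0,5,4,3} = 2
G(9) = mex{2,1,0,5,4} = 3
G(10) = mex{3,2,1,0,5} = 4
G(11) = mex{4,3,2,1,0} = 5
G(12) = mex{5,4,3,2,1} = 0
G(13) = mex{0,5,4,3,2} = 1
G(14) = mex{1,0,5,4,3} = 2
G(15) = mex{2,1,0,5,4} = 3
G(16) = mex{3,2,1,0,5} = 4
G(17) = mex{4,3,2,1,0} = 5
G(18) = mex{5,4,3,2,1} = 0
G(19) = mex{0,5,4,3,2} = 1
G(20) = mex{1,0,5,4,3} = 2
G(21) = mex{2,1,0,5,4} = 3
G(22) = mex{3,2,1,0,5} = 4

4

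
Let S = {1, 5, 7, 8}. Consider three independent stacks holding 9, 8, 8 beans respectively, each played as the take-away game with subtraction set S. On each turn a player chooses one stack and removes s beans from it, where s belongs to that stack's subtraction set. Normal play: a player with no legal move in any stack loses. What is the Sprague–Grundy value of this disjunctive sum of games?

3

All stacks use S = {1, 5, 7, 8}:
G(0) = 0
G(1) = mex{0} = 1
G(2) = mex{1} = 0
G(3) = mex{0} = 1
G(4) = mex{1} = 0
G(5) = mex{0,0} = 1
G(6) = mex{1,1} = 0
G(7) = mex{0,0,0} = 1
G(8) = mex{1,1,1,0} = 2
G(9) = mex{2,0,0,1} = 3
Stack A: G(9) = 3.
Stack B: G(8) = 2.
Stack C: G(8) = 2.
Combined Grundy value = 3 ⊕ 2 ⊕ 2 = 3.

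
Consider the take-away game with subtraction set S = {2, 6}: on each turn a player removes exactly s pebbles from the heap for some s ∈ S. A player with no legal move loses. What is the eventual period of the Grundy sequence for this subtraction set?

G(0) = 0
G(1) = mex{} = 0
G(2) = mex{0} = 1
G(3) = mex{0} = 1
G(4) = mex{1} = 0
G(5) = mex{1} = 0
G(6) = mex{0,0} = 1
G(7) = mex{0,0} = 1
G(8) = mex{1,1} = 0
G(9) = mex{1,1} = 0
G(10) = mex{0,0} = 1
G(11) = mex{0,0} = 1
G(12) = mex{1,1} = 0
G(13) = mex{1,1} = 0
G(14) = mex{0,0} = 1
G(n+4) = G(n) holds for n = 0,…,5 (a full window of length max(S) = 6), so the sequence is purely periodic with period 4.

4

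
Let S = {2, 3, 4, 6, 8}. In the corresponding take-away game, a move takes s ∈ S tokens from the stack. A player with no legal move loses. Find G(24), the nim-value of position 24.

2

G(0) = 0
G(1) = mex{} = 0
G(2) = mex{0} = 1
G(3) = mex{0,0} = 1
G(4) = mex{1,0,0} = 2
G(5) = mex{1,1,0} = 2
G(6) = mex{2,1,1,0} = 3
G(7) = mex{2,2,1,0} = 3
G(8) = mex{3,2,2,1,0} = 4
G(9) = mex{3,3,2,1,0} = 4
G(10) = mex{4,3,3,2,1} = 0
G(11) = mex{4,4,3,2,1} = 0
G(12) = mex{0,4,4,3,2} = 1
G(13) = mex{0,0,4,3,2} = 1
G(14) = mex{1,0,0,4,3} = 2
G(15) = mex{1,1,0,4,3} = 2
G(16) = mex{2,1,1,0,4} = 3
G(17) = mex{2,2,1,0,4} = 3
G(18) = mex{3,2,2,1,0} = 4
G(19) = mex{3,3,2,1,0} = 4
G(20) = mex{4,3,3,2,1} = 0
G(21) = mex{4,4,3,2,1} = 0
G(22) = mex{0,4,4,3,2} = 1
G(23) = mex{0,0,4,3,2} = 1
G(24) = mex{1,0,0,4,3} = 2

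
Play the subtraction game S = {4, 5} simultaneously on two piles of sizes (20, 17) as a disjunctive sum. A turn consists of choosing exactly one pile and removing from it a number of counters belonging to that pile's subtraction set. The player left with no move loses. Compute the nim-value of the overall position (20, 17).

2

All piles use S = {4, 5}:
n :  0  1  2  3  4  5  6  7  8  9 10 11 12 13 14 15 16 17 18 19 20
G :  0  0  0  0  1  1  1  1  2  0  0  0  0  1  1  1  1  2  0  0  0
Pile A: G(20) = 0.
Pile B: G(17) = 2.
Combined Grundy value = 0 ⊕ 2 = 2.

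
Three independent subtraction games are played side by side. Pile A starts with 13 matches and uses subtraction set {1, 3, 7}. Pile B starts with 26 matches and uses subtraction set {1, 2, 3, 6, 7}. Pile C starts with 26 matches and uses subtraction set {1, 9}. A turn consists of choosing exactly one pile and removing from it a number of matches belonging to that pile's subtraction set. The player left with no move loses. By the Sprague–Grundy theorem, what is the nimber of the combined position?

3

Pile A, S = {1, 3, 7}:
n :  0  1  2  3  4  5  6  7  8  9 10 11 12 13
G :  0  1  0  1  0  1  0  1  0  1  0  1  0  1
G_A(13) = 1.
Pile B, S = {1, 2, 3, 6, 7}:
G(0) = 0
G(1) = mex{0} = 1
G(2) = mex{1,0} = 2
G(3) = mex{2,1,0} = 3
G(4) = mex{3,2,1} = 0
G(5) = mex{0,3,2} = 1
G(6) = mex{1,0,3,0} = 2
G(7) = mex{2,1,0,1,0} = 3
G(8) = mex{3,2,1,2,1} = 0
G(9) = mex{0,3,2,3,2} = 1
G(10) = mex{1,0,3,0,3} = 2
G(11) = mex{2,1,0,1,0} = 3
G(12) = mex{3,2,1,2,1} = 0
G(13) = mex{0,3,2,3,2} = 1
G(14) = mex{1,0,3,0,3} = 2
G(15) = mex{2,1,0,1,0} = 3
G(16) = mex{3,2,1,2,1} = 0
G(17) = mex{0,3,2,3,2} = 1
G(18) = mex{1,0,3,0,3} = 2
G(19) = mex{2,1,0,1,0} = 3
G(20) = mex{3,2,1,2,1} = 0
G(21) = mex{0,3,2,3,2} = 1
G(22) = mex{1,0,3,0,3} = 2
G(23) = mex{2,1,0,1,0} = 3
G(24) = mex{3,2,1,2,1} = 0
G(25) = mex{0,3,2,3,2} = 1
G(26) = mex{1,0,3,0,3} = 2
G_B(26) = 2.
Pile C, S = {1, 9}:
n :  0  1  2  3  4  5  6  7  8  9 10 11 12 13 14 15 16 17 18 19 20 21 22 23 24 25 26
G :  0  1  0  1  0  1  0  1  0  1  0  1  0  1  0  1  0  1  0  1  0  1  0  1  0  1  0
G_C(26) = 0.
Combined Grundy value = 1 ⊕ 2 ⊕ 0 = 3.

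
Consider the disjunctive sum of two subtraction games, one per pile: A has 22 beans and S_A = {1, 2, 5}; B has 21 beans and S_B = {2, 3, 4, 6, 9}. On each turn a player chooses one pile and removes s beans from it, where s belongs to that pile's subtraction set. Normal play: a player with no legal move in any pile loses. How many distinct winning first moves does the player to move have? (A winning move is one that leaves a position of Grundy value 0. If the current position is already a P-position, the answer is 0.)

1

Pile A, S = {1, 2, 5}:
n :  0  1  2  3  4  5  6  7  8  9 10 11 12 13 14 15 16 17 18 19 20 21 22
G :  0  1  2  0  1  2  0  1  2  0  1  2  0  1  2  0  1  2  0  1  2  0  1
G_A(22) = 1.
Pile B, S = {2, 3, 4, 6, 9}:
G(0) = 0
G(1) = mex{} = 0
G(2) = mex{0} = 1
G(3) = mex{0,0} = 1
G(4) = mex{1,0,0} = 2
G(5) = mex{1,1,0} = 2
G(6) = mex{2,1,1,0} = 3
G(7) = mex{2,2,1,0} = 3
G(8) = mex{3,2,2,1} = 0
G(9) = mex{3,3,2,1,0} = 4
G(10) = mex{0,3,3,2,0} = 1
G(11) = mex{4,0,3,2,1} = 5
G(12) = mex{1,4,0,3,1} = 2
G(13) = mex{5,1,4,3,2} = 0
G(14) = mex{2,5,1,0,2} = 3
G(15) = mex{0,2,5,4,3} = 1
G(16) = mex{3,0,2,1,3} = 4
G(17) = mex{1,3,0,5,0} = 2
G(18) = mex{4,1,3,2,4} = 0
G(19) = mex{2,4,1,0,1} = 3
G(20) = mex{0,2,4,3,5} = 1
G(21) = mex{3,0,2,1,2} = 4
G_B(21) = 4.
Combined Grundy value = 1 ⊕ 4 = 5.
A winning move leaves total XOR = 0, i.e. changes one component's Grundy value g to g ⊕ X where X is the current total.
Pile A: need g' = 1⊕5 = 4. Options: 22−1→G=0, 22−2→G=2, 22−5→G=2. Hits: 0.
Pile B: need g' = 4⊕5 = 1. Options: 21−2→G=3, 21−3→G=0, 21−4→G=2, 21−6→G=1, 21−9→G=2. Hits: 1.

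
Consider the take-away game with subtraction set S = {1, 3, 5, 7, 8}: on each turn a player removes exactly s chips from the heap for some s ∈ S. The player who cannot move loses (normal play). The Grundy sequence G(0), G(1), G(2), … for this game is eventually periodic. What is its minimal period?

G(0) = 0
G(1) = mex{0} = 1
G(2) = mex{1} = 0
G(3) = mex{0,0} = 1
G(4) = mex{1,1} = 0
G(5) = mex{0,0,0} = 1
G(6) = mex{1,1,1} = 0
G(7) = mex{0,0,0,0} = 1
G(8) = mex{1,1,1,1,0} = 2
G(9) = mex{2,0,0,0,1} = 3
G(10) = mex{3,1,1,1,0} = 2
G(11) = mex{2,2,0,0,1} = 3
G(12) = mex{3,3,1,1,0} = 2
G(13) = mex{2,2,2,0,1} = 3
G(14) = mex{3,3,3,1,0} = 2
G(15) = mex{2,2,2,2,1} = 0
G(16) = mex{0,3,3,3,2} = 1
G(17) = mex{1,2,2,2,3} = 0
G(18) = mex{0,0,3,3,2} = 1
G(19) = mex{1,1,2,2,3} = 0
G(20) = mex{0,0,0,3,2} = 1
G(21) = mex{1,1,1,2,3} = 0
G(22) = mex{0,0,0,0,2} = 1
G(23) = mex{1,1,1,1,0} = 2
G(24) = mex{2,0,0,0,1} = 3
G(25) = mex{3,1,1,1,0} = 2
G(26) = mex{2,2,0,0,1} = 3
G(27) = mex{3,3,1,1,0} = 2
G(28) = mex{2,2,2,0,1} = 3
G(29) = mex{3,3,3,1,0} = 2
G(30) = mex{2,2,2,2,1} = 0
G(31) = mex{0,3,3,3,2} = 1
G(n+15) = G(n) holds for n = 0,…,7 (a full window of length max(S) = 8), so the sequence is purely periodic with period 15.

15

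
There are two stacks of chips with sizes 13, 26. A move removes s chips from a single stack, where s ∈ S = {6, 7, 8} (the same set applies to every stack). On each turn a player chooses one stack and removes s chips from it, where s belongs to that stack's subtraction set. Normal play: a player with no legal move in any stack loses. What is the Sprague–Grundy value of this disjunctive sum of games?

0

All stacks use S = {6, 7, 8}:
n :  0  1  2  3  4  5  6  7  8  9 10 11 12 13 14 15 16 17 18 19 20 21 22 23 24 25 26
G :  0  0  0  0  0  0  1  1  1  1  1  1  2  2  0  0  0  0  0  0  1  1  1  1  1  1  2
Stack A: G(13) = 2.
Stack B: G(26) = 2.
Combined Grundy value = 2 ⊕ 2 = 0.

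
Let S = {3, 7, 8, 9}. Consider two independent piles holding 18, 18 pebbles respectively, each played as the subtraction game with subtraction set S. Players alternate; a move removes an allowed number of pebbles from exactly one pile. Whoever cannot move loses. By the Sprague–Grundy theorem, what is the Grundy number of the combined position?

0

All piles use S = {3, 7, 8, 9}:
n :  0  1  2  3  4  5  6  7  8  9 10 11 12 13 14 15 16 17 18
G :  0  0  0  1  1  1  0  2  2  1  3  3  0  2  4  1  0  0  0
Pile A: G(18) = 0.
Pile B: G(18) = 0.
Combined Grundy value = 0 ⊕ 0 = 0.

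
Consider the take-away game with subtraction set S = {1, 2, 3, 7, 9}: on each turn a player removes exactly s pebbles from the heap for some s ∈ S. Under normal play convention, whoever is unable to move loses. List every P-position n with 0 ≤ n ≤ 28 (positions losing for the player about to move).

0, 4, 8, 12, 16, 20, 24, 28

G(0) = 0
G(1) = mex{0} = 1
G(2) = mex{1,0} = 2
G(3) = mex{2,1,0} = 3
G(4) = mex{3,2,1} = 0
G(5) = mex{0,3,2} = 1
G(6) = mex{1,0,3} = 2
G(7) = mex{2,1,0,0} = 3
G(8) = mex{3,2,1,1} = 0
G(9) = mex{0,3,2,2,0} = 1
G(10) = mex{1,0,3,3,1} = 2
G(11) = mex{2,1,0,0,2} = 3
G(12) = mex{3,2,1,1,3} = 0
G(13) = mex{0,3,2,2,0} = 1
G(14) = mex{1,0,3,3,1} = 2
G(15) = mex{2,1,0,0,2} = 3
G(16) = mex{3,2,1,1,3} = 0
G(17) = mex{0,3,2,2,0} = 1
G(18) = mex{1,0,3,3,1} = 2
G(19) = mex{2,1,0,0,2} = 3
G(20) = mex{3,2,1,1,3} = 0
G(21) = mex{0,3,2,2,0} = 1
G(22) = mex{1,0,3,3,1} = 2
G(23) = mex{2,1,0,0,2} = 3
G(24) = mex{3,2,1,1,3} = 0
G(25) = mex{0,3,2,2,0} = 1
G(26) = mex{1,0,3,3,1} = 2
G(27) = mex{2,1,0,0,2} = 3
G(28) = mex{3,2,1,1,3} = 0
P-positions are exactly the n with G(n) = 0.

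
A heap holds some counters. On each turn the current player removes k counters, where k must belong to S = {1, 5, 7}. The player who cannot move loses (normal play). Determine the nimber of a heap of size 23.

n :  0  1  2  3  4  5  6  7  8  9 10 11 12 13 14 15 16 17 18 19 20 21 22 23
G :  0  1  0  1  0  1  0  1  0  1  0  1  0  1  0  1  0  1  0  1  0  1  0  1

1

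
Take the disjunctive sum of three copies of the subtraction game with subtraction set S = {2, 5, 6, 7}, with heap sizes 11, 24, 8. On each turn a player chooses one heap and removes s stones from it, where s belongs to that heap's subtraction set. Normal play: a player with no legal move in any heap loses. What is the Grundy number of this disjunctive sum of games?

1

All heaps use S = {2, 5, 6, 7}:
G(0) = 0
G(1) = mex{} = 0
G(2) = mex{0} = 1
G(3) = mex{0} = 1
G(4) = mex{1} = 0
G(5) = mex{1,0} = 2
G(6) = mex{0,0,0} = 1
G(7) = mex{2,1,0,0} = 3
G(8) = mex{1,1,1,0} = 2
G(9) = mex{3,0,1,1} = 2
G(10) = mex{2,2,0,1} = 3
G(11) = mex{2,1,2,0} = 3
G(12) = mex{3,3,1,2} = 0
G(13) = mex{3,2,3,1} = 0
G(14) = mex{0,2,2,3} = 1
G(15) = mex{0,3,2,2} = 1
G(16) = mex{1,3,3,2} = 0
G(17) = mex{1,0,3,3} = 2
G(18) = mex{0,0,0,3} = 1
G(19) = mex{2,1,0,0} = 3
G(20) = mex{1,1,1,0} = 2
G(21) = mex{3,0,1,1} = 2
G(22) = mex{2,2,0,1} = 3
G(23) = mex{2,1,2,0} = 3
G(24) = mex{3,3,1,2} = 0
Heap A: G(11) = 3.
Heap B: G(24) = 0.
Heap C: G(8) = 2.
Combined Grundy value = 3 ⊕ 0 ⊕ 2 = 1.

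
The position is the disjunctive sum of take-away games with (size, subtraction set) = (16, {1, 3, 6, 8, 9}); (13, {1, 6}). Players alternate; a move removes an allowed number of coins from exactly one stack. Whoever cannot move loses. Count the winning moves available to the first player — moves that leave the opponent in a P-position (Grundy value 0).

Stack A, S = {1, 3, 6, 8, 9}:
G(0) = 0
G(1) = mex{0} = 1
G(2) = mex{1} = 0
G(3) = mex{0,0} = 1
G(4) = mex{1,1} = 0
G(5) = mex{0,0} = 1
G(6) = mex{1,1,0} = 2
G(7) = mex{2,0,1} = 3
G(8) = mex{3,1,0,0} = 2
G(9) = mex{2,2,1,1,0} = 3
G(10) = mex{3,3,0,0,1} = 2
G(11) = mex{2,2,1,1,0} = 3
G(12) = mex{3,3,2,0,1} = 4
G(13) = mex{4,2,3,1,0} = 5
G(14) = mex{5,3,2,2,1} = 0
G(15) = mex{0,4,3,3,2} = 1
G(16) = mex{1,5,2,2,3} = 0
G_A(16) = 0.
Stack B, S = {1, 6}:
n :  0  1  2  3  4  5  6  7  8  9 10 11 12 13
G :  0  1  0  1  0  1  2  0  1  0  1  0  1  2
G_B(13) = 2.
Combined Grundy value = 0 ⊕ 2 = 2.
A winning move leaves total XOR = 0, i.e. changes one component's Grundy value g to g ⊕ X where X is the current total.
Stack A: need g' = 0⊕2 = 2. Options: 16−1→G=1, 16−3→G=5, 16−6→G=2, 16−8→G=2, 16−9→G=3. Hits: 2.
Stack B: need g' = 2⊕2 = 0. Options: 13−1→G=1, 13−6→G=0. Hits: 1.

3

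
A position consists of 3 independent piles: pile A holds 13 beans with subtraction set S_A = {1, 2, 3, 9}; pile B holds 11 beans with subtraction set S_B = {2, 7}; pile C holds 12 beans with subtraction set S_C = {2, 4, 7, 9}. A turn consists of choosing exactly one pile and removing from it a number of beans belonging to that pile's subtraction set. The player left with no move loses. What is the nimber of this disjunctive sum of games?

0

Pile A, S = {1, 2, 3, 9}:
G(0) = 0
G(1) = mex{0} = 1
G(2) = mex{1,0} = 2
G(3) = mex{2,1,0} = 3
G(4) = mex{3,2,1} = 0
G(5) = mex{0,3,2} = 1
G(6) = mex{1,0,3} = 2
G(7) = mex{2,1,0} = 3
G(8) = mex{3,2,1} = 0
G(9) = mex{0,3,2,0} = 1
G(10) = mex{1,0,3,1} = 2
G(11) = mex{2,1,0,2} = 3
G(12) = mex{3,2,1,3} = 0
G(13) = mex{0,3,2,0} = 1
G_A(13) = 1.
Pile B, S = {2, 7}:
G(0) = 0
G(1) = mex{} = 0
G(2) = mex{0} = 1
G(3) = mex{0} = 1
G(4) = mex{1} = 0
G(5) = mex{1} = 0
G(6) = mex{0} = 1
G(7) = mex{0,0} = 1
G(8) = mex{1,0} = 2
G(9) = mex{1,1} = 0
G(10) = mex{2,1} = 0
G(11) = mex{0,0} = 1
G_B(11) = 1.
Pile C, S = {2, 4, 7, 9}:
G(0) = 0
G(1) = mex{} = 0
G(2) = mex{0} = 1
G(3) = mex{0} = 1
G(4) = mex{1,0} = 2
G(5) = mex{1,0} = 2
G(6) = mex{2,1} = 0
G(7) = mex{2,1,0} = 3
G(8) = mex{0,2,0} = 1
G(9) = mex{3,2,1,0} = 4
G(10) = mex{1,0,1,0} = 2
G(11) = mex{4,3,2,1} = 0
G(12) = mex{2,1,2,1} = 0
G_C(12) = 0.
Combined Grundy value = 1 ⊕ 1 ⊕ 0 = 0.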